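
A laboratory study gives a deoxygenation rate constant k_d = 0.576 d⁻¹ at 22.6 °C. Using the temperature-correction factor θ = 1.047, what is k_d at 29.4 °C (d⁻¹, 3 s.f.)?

k_d ≈ 0.787 d⁻¹

k_d(T₂) = k_d(T₁) · θ^(T₂−T₁) = 0.576 × 1.047^(29.4−22.6)
= 0.576 × 1.047^6.80 = 0.576 × 1.367 = 0.7872 d⁻¹.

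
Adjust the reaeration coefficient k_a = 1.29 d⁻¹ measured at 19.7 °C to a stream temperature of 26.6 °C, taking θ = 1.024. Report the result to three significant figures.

k_a ≈ 1.52 d⁻¹

k_a(T₂) = k_a(T₁) · θ^(T₂−T₁) = 1.29 × 1.024^(26.6−19.7)
= 1.29 × 1.024^6.90 = 1.29 × 1.178 = 1.519 d⁻¹.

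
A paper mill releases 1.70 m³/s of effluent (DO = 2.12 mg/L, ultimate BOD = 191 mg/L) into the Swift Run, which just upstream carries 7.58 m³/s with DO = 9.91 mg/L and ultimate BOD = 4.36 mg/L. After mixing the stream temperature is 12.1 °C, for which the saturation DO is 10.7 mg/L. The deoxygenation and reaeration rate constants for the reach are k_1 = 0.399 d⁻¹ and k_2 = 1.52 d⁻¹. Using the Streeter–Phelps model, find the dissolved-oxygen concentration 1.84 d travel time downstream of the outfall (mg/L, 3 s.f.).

Mixed DO = (7.58×9.91 + 1.70×2.12)/(7.58+1.70) = 78.72/9.280 = 8.483 mg/L.
Mixed L₀ = (7.58×4.36 + 1.70×191)/(9.280) = 357.7/9.280 = 38.55 mg/L.
Initial deficit D₀ = C_s − DO₀ = 10.7 − 8.483 = 2.217 mg/L.
D(1.84) = [0.399×38.55/(1.52−0.399)](e^(−0.399×1.84) − e^(−1.52×1.84)) + 2.217 e^(−1.52×1.84)
= 13.72 × (0.4799 − 0.06100) + 2.217 × 0.06100 = 5.883 mg/L.
DO = 10.7 − 5.883 = 4.817 mg/L.

DO ≈ 4.82 mg/L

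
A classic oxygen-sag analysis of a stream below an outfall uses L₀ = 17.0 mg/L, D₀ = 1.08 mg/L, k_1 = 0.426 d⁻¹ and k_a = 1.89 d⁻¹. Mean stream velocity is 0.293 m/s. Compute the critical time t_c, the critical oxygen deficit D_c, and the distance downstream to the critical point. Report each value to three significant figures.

t_c = [1/(k_a−k_1)] ln[(k_a/k_1)(1 − D₀(k_a−k_1)/(k_1 L₀))]
= [1/(1.89−0.426)] ln[(1.89/0.426)(1 − 1.08×1.464/(0.426×17.0))]
= (1/1.464) ln[4.437 × 0.7817] = 0.6831 × ln(3.468) = 0.6831 × 1.244 = 0.8494 d.
D_c = (k_1/k_a) L₀ e^(−k_1 t_c) = (0.426/1.89) × 17.0 × e^(−0.426×0.8494) = 0.2254 × 17.0 × 0.6964 = 2.668 mg/L.
x_c = v t_c = 0.293 m/s × 0.8494 d × 86400 s/d = 21500 m ≈ 21.5 km.

t_c ≈ 0.849 d; D_c ≈ 2.67 mg/L; x_c ≈ 21.5 km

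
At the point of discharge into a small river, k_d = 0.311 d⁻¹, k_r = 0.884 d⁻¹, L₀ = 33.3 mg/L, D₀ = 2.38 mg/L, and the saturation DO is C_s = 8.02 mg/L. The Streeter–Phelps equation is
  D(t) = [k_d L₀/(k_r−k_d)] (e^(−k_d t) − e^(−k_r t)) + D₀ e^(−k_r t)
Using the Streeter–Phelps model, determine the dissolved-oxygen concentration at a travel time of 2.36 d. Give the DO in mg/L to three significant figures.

k_d L₀/(k_r−k_d) = 0.311×33.3/(0.884−0.311) = 10.36/0.5730 = 18.07 mg/L.
e^(−k_d t) = e^(−0.311×2.360) = 0.4800; e^(−k_r t) = e^(−0.884×2.360) = 0.1242.
D = 18.07 × (0.4800 − 0.1242) + 2.38 × 0.1242 = 6.432 + 0.2955 = 6.727 mg/L.
DO = C_s − D = 8.02 − 6.727 = 1.293 mg/L.

DO ≈ 1.29 mg/L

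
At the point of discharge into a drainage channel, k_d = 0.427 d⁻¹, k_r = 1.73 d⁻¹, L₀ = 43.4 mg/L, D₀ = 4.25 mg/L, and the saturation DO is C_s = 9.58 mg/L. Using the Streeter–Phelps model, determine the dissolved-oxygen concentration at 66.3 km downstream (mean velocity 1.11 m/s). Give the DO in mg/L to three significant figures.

DO ≈ 2.01 mg/L

Travel time t = x/v = 66.3 km / (1.11 m/s) = 66300 m / 1.11 m/s = 59730 s = 0.6913 d.
k_d L₀/(k_r−k_d) = 0.427×43.4/(1.73−0.427) = 18.53/1.303 = 14.22 mg/L.
e^(−k_d t) = e^(−0.427×0.6913) = 0.7444; e^(−k_r t) = e^(−1.73×0.6913) = 0.3024.
D = 14.22 × (0.7444 − 0.3024) + 4.25 × 0.3024 = 6.286 + 1.285 = 7.571 mg/L.
DO = C_s − D = 9.58 − 7.571 = 2.009 mg/L.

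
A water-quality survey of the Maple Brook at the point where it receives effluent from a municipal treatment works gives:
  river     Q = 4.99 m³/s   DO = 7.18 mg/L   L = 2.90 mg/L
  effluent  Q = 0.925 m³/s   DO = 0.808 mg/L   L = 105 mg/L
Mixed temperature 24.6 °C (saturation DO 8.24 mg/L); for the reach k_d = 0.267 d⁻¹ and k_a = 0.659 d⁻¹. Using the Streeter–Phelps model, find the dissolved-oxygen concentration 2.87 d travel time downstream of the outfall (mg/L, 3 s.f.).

DO ≈ 3.90 mg/L

Mixed DO = (4.99×7.18 + 0.925×0.808)/(4.99+0.925) = 36.58/5.915 = 6.184 mg/L.
Mixed L₀ = (4.99×2.90 + 0.925×105)/(5.915) = 111.6/5.915 = 18.87 mg/L.
Initial deficit D₀ = C_s − DO₀ = 8.24 − 6.184 = 2.056 mg/L.
D(2.87) = [0.267×18.87/(0.659−0.267)](e^(−0.267×2.87) − e^(−0.659×2.87)) + 2.056 e^(−0.659×2.87)
= 12.85 × (0.4647 − 0.1509) + 2.056 × 0.1509 = 4.344 mg/L.
DO = 8.24 − 4.344 = 3.896 mg/L.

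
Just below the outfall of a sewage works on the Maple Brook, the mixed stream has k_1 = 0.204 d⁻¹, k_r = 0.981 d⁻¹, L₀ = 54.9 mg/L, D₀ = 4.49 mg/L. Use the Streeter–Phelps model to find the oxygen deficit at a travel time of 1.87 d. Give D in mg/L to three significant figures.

k_1 L₀/(k_r−k_1) = 0.204×54.9/(0.981−0.204) = 11.20/0.7770 = 14.41 mg/L.
e^(−k_1 t) = e^(−0.204×1.870) = 0.6829; e^(−k_r t) = e^(−0.981×1.870) = 0.1597.
D = 14.41 × (0.6829 − 0.1597) + 4.49 × 0.1597 = 7.541 + 0.7170 = 8.258 mg/L.

D ≈ 8.26 mg/L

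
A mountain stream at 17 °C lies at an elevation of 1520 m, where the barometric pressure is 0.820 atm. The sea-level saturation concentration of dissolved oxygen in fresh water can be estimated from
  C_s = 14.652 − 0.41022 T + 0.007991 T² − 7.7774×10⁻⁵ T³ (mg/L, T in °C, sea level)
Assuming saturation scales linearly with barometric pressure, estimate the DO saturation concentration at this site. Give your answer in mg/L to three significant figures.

At sea level: C_s = 14.652 − 0.41022×17 + 0.007991×17² − 7.7774×10⁻⁵×17³ = 9.606 mg/L.
Pressure correction: C_s' = 9.606 × 0.820 = 7.877 mg/L.

C_s ≈ 7.88 mg/L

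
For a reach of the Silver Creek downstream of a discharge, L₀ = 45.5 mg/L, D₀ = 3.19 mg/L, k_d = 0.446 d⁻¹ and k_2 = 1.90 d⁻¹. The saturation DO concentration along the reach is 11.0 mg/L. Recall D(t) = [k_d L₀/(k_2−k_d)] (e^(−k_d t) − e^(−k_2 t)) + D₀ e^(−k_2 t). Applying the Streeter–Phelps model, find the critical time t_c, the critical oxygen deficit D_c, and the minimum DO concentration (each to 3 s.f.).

t_c ≈ 0.818 d; D_c ≈ 7.41 mg/L; min DO ≈ 3.59 mg/L

At the critical point dD/dt = 0, so k_d L₀ e^(−k_d t) = k_2 D. Substituting D(t) from the Streeter–Phelps equation and solving for t gives
t_c = ln[(k_2/k_d)(1 − D₀(k_2−k_d)/(k_d L₀))] / (k_2−k_d).
Here k_2−k_d = 1.454 d⁻¹ and 1 − D₀(k_2−k_d)/(k_d L₀) = 1 − 3.19×1.454/(0.446×45.5) = 0.7714, so
t_c = ln(4.260 × 0.7714) / 1.454 = 1.190 / 1.454 = 0.8183 d.
D_c = (k_d/k_2) L₀ e^(−k_d t_c) = (0.446/1.90) × 45.5 × e^(−0.446×0.8183) = 0.2347 × 45.5 × 0.6942 = 7.415 mg/L.
Minimum DO = C_s − D_c = 11.0 − 7.415 = 3.585 mg/L.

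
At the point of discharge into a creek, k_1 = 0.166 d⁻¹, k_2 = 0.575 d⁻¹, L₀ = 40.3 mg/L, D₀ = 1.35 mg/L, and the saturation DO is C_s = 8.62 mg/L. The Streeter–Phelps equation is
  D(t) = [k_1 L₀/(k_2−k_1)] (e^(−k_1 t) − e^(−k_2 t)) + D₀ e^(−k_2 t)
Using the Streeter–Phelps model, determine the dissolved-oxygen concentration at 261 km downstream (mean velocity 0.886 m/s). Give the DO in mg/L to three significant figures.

Travel time t = x/v = 261 km / (0.886 m/s) = 261000 m / 0.886 m/s = 294600 s = 3.410 d.
k_1 L₀/(k_2−k_1) = 0.166×40.3/(0.575−0.166) = 6.690/0.4090 = 16.36 mg/L.
e^(−k_1 t) = e^(−0.166×3.410) = 0.5678; e^(−k_2 t) = e^(−0.575×3.410) = 0.1408.
D = 16.36 × (0.5678 − 0.1408) + 1.35 × 0.1408 = 6.984 + 0.1901 = 7.174 mg/L.
DO = C_s − D = 8.62 − 7.174 = 1.446 mg/L.

DO ≈ 1.45 mg/L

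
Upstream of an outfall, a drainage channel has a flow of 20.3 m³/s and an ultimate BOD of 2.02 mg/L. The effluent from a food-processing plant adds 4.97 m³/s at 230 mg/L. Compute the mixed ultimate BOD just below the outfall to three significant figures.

46.9 mg/L

Flow-weighted mixing: C = (Q_r C_r + Q_w C_w)/(Q_r + Q_w)
= (20.3×2.02 + 4.97×230)/(20.3 + 4.97) = 1184/25.27 = 46.86 mg/L.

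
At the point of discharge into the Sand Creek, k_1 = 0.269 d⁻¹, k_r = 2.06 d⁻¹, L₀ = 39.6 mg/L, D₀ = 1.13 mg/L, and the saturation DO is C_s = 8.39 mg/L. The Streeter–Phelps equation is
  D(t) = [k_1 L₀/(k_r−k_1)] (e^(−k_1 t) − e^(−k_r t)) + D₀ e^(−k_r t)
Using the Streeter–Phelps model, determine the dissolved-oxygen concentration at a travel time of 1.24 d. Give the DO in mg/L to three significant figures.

DO ≈ 4.50 mg/L

k_1 L₀/(k_r−k_1) = 0.269×39.6/(2.06−0.269) = 10.65/1.791 = 5.948 mg/L.
e^(−k_1 t) = e^(−0.269×1.240) = 0.7164; e^(−k_r t) = e^(−2.06×1.240) = 0.07774.
D = 5.948 × (0.7164 − 0.07774) + 1.13 × 0.07774 = 3.798 + 0.08784 = 3.886 mg/L.
DO = C_s − D = 8.39 − 3.886 = 4.504 mg/L.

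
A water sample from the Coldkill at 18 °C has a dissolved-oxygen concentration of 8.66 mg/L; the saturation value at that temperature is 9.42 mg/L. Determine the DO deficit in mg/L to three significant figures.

D = C_s − C = 9.42 − 8.66 = 0.760 mg/L.

D ≈ 0.760 mg/L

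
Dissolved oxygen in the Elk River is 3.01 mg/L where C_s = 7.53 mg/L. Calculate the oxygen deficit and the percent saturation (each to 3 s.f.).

D ≈ 4.52 mg/L; 40.0 % saturation

D = C_s − C = 7.53 − 3.01 = 4.52 mg/L.
% saturation = 3.01/7.53 × 100 = 40.0 %.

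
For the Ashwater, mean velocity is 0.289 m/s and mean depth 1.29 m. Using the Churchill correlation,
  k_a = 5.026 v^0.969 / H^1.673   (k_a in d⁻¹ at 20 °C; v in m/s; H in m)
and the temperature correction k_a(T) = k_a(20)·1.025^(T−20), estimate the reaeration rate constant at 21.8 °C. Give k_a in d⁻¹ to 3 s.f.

k_a(20) = 5.026 × 0.289^0.969 / 1.29^1.673 = 5.026 × 0.3003 / 1.531 = 0.9859 d⁻¹.
k_a(21.8) = 0.9859 × 1.025^(21.8−20) = 0.9859 × 1.045 = 1.031 d⁻¹.

k_a ≈ 1.03 d⁻¹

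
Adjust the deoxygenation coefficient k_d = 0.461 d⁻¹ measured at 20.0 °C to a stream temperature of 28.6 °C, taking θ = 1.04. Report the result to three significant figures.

k_d(T₂) = k_d(T₁) · θ^(T₂−T₁) = 0.461 × 1.04^(28.6−20.0)
= 0.461 × 1.04^8.60 = 0.461 × 1.401 = 0.6459 d⁻¹.

k_d ≈ 0.646 d⁻¹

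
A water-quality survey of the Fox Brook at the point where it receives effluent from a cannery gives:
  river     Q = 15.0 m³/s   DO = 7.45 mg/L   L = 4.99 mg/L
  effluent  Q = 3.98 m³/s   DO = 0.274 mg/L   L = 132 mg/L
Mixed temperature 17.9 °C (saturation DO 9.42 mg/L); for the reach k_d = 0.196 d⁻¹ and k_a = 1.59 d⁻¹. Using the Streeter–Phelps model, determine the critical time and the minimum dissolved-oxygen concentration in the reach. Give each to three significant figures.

Mixed DO = (15.0×7.45 + 3.98×0.274)/(15.0+3.98) = 112.8/18.98 = 5.945 mg/L.
Mixed L₀ = (15.0×4.99 + 3.98×132)/(18.98) = 600.2/18.98 = 31.62 mg/L.
Initial deficit D₀ = C_s − DO₀ = 9.42 − 5.945 = 3.475 mg/L.
t_c = (1/1.394) ln[(1.59/0.196)(1 − 3.475×1.394/(0.196×31.62))] = 0.7174 × ln(1.773) = 0.4106 d.
D_c = (0.196/1.59) × 31.62 × e^(−0.196×0.4106) = 0.1233 × 31.62 × 0.9227 = 3.597 mg/L.
Minimum DO = 9.42 − 3.597 = 5.823 mg/L.

t_c ≈ 0.411 d; minimum DO ≈ 5.82 mg/L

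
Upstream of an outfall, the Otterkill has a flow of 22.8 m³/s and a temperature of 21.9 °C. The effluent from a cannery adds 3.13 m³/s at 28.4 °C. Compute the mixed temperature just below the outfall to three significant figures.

22.7 °C

Flow-weighted mixing: C = (Q_r C_r + Q_w C_w)/(Q_r + Q_w)
= (22.8×21.9 + 3.13×28.4)/(22.8 + 3.13) = 588.2/25.93 = 22.68 °C.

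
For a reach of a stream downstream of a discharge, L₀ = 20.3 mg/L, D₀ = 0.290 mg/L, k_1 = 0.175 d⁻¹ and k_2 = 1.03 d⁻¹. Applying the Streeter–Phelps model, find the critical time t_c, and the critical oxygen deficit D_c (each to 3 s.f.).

With k_2/k_1 = 5.886 and 1 − D₀(k_2−k_1)/(k_1 L₀) = 0.9302,
t_c = ln(5.886 × 0.9302) / (1.03 − 0.175) = ln(5.475) / 0.8550 = 1.700/0.8550 = 1.989 d.
D_c = (k_1/k_2) L₀ e^(−k_1 t_c) = (0.175/1.03) × 20.3 × e^(−0.175×1.989) = 0.1699 × 20.3 × 0.7061 = 2.435 mg/L.

t_c ≈ 1.99 d; D_c ≈ 2.44 mg/L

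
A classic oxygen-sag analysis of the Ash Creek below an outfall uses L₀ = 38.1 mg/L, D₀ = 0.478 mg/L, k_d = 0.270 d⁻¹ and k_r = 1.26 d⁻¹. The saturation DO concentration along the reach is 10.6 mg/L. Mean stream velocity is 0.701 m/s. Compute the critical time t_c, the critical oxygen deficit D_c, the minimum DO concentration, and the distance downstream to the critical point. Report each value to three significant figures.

t_c = [1/(k_r−k_d)] ln[(k_r/k_d)(1 − D₀(k_r−k_d)/(k_d L₀))]
= [1/(1.26−0.270)] ln[(1.26/0.270)(1 − 0.478×0.9900/(0.270×38.1))]
= (1/0.9900) ln[4.667 × 0.9540] = 1.010 × ln(4.452) = 1.010 × 1.493 = 1.508 d.
L(t_c) = L₀ e^(−k_d t_c) = 38.1 × 0.6655 = 25.35 mg/L, and at the critical point k_r D_c = k_d L, so D_c = (0.270/1.26) × 25.35 = 5.433 mg/L.
Minimum DO = C_s − D_c = 10.6 − 5.433 = 5.167 mg/L.
x_c = v t_c = 0.701 m/s × 1.508 d × 86400 s/d = 91360 m ≈ 91.4 km.

t_c ≈ 1.51 d; D_c ≈ 5.43 mg/L; min DO ≈ 5.17 mg/L; x_c ≈ 91.4 km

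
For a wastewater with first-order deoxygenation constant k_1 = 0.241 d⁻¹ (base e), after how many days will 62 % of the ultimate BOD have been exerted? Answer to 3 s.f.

t ≈ 4.01 d

y/L₀ = 1 − e^(−k_1 t) = 0.62 ⇒ e^(−k_1 t) = 0.380
t = −ln(0.380) / 0.241 = 0.9676 / 0.241 = 4.015 d.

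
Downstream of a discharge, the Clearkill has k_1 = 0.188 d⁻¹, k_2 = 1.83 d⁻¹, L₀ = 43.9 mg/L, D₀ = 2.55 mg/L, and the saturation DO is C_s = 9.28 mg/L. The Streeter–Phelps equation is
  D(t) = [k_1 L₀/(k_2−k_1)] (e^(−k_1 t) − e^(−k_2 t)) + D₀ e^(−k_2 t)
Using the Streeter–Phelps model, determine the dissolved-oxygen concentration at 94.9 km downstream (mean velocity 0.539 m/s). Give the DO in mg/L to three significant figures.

Travel time t = x/v = 94.9 km / (0.539 m/s) = 94900 m / 0.539 m/s = 176100 s = 2.038 d.
k_1 L₀/(k_2−k_1) = 0.188×43.9/(1.83−0.188) = 8.253/1.642 = 5.026 mg/L.
e^(−k_1 t) = e^(−0.188×2.038) = 0.6817; e^(−k_2 t) = e^(−1.83×2.038) = 0.02401.
D = 5.026 × (0.6817 − 0.02401) + 2.55 × 0.02401 = 3.306 + 0.06123 = 3.367 mg/L.
DO = C_s − D = 9.28 − 3.367 = 5.913 mg/L.

DO ≈ 5.91 mg/L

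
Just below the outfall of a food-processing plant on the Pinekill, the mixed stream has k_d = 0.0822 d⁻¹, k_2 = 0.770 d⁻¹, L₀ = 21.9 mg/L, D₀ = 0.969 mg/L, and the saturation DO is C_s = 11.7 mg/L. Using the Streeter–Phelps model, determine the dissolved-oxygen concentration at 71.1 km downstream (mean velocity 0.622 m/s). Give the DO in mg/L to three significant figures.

DO ≈ 9.95 mg/L

Travel time t = x/v = 71.1 km / (0.622 m/s) = 71100 m / 0.622 m/s = 114300 s = 1.323 d.
k_d L₀/(k_2−k_d) = 0.0822×21.9/(0.770−0.0822) = 1.800/0.6878 = 2.617 mg/L.
e^(−k_d t) = e^(−0.0822×1.323) = 0.8970; e^(−k_2 t) = e^(−0.770×1.323) = 0.3611.
D = 2.617 × (0.8970 − 0.3611) + 0.969 × 0.3611 = 1.403 + 0.3499 = 1.752 mg/L.
DO = C_s − D = 11.7 − 1.752 = 9.948 mg/L.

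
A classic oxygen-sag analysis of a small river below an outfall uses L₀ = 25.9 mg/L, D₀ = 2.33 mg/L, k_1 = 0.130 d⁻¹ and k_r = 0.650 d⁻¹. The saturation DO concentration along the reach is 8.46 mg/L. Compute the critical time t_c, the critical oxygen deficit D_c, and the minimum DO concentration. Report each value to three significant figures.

t_c ≈ 2.24 d; D_c ≈ 3.87 mg/L; min DO ≈ 4.59 mg/L

With k_r/k_1 = 5.000 and 1 − D₀(k_r−k_1)/(k_1 L₀) = 0.6402,
t_c = ln(5.000 × 0.6402) / (0.650 − 0.130) = ln(3.201) / 0.5200 = 1.163/0.5200 = 2.237 d.
L(t_c) = L₀ e^(−k_1 t_c) = 25.9 × 0.7476 = 19.36 mg/L, and at the critical point k_r D_c = k_1 L, so D_c = (0.130/0.650) × 19.36 = 3.873 mg/L.
Minimum DO = C_s − D_c = 8.46 − 3.873 = 4.587 mg/L.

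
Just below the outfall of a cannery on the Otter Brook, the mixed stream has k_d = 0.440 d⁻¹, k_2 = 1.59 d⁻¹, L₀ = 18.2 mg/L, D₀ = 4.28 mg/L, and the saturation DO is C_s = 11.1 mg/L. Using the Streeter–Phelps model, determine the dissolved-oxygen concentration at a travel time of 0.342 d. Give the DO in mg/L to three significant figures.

DO ≈ 6.67 mg/L

k_d L₀/(k_2−k_d) = 0.440×18.2/(1.59−0.440) = 8.008/1.150 = 6.963 mg/L.
e^(−k_d t) = e^(−0.440×0.3420) = 0.8603; e^(−k_2 t) = e^(−1.59×0.3420) = 0.5805.
D = 6.963 × (0.8603 − 0.5805) + 4.28 × 0.5805 = 1.948 + 2.485 = 4.433 mg/L.
DO = C_s − D = 11.1 − 4.433 = 6.667 mg/L.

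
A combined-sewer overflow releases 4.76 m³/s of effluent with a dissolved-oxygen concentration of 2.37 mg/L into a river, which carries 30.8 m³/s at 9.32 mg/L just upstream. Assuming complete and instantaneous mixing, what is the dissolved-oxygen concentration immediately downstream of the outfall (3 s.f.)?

8.39 mg/L

Flow-weighted mixing: C = (Q_r C_r + Q_w C_w)/(Q_r + Q_w)
= (30.8×9.32 + 4.76×2.37)/(30.8 + 4.76) = 298.3/35.56 = 8.390 mg/L.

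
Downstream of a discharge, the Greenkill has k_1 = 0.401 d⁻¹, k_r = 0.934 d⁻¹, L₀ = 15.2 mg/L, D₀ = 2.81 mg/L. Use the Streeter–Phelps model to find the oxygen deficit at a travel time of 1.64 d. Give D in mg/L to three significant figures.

D ≈ 4.06 mg/L

k_1 L₀/(k_r−k_1) = 0.401×15.2/(0.934−0.401) = 6.095/0.5330 = 11.44 mg/L.
e^(−k_1 t) = e^(−0.401×1.640) = 0.5181; e^(−k_r t) = e^(−0.934×1.640) = 0.2162.
D = 11.44 × (0.5181 − 0.2162) + 2.81 × 0.2162 = 3.453 + 0.6074 = 4.060 mg/L.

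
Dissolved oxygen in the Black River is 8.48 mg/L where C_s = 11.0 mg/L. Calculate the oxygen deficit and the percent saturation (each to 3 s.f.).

D ≈ 2.52 mg/L; 77.1 % saturation

D = C_s − C = 11.0 − 8.48 = 2.52 mg/L.
% saturation = 8.48/11.0 × 100 = 77.1 %.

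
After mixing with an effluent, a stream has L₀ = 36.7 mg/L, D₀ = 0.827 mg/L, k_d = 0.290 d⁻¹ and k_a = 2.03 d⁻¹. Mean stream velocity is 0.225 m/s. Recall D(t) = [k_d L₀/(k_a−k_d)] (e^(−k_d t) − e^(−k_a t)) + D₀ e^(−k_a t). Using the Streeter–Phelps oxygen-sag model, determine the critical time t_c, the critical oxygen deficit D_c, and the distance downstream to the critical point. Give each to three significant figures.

With k_a/k_d = 7.000 and 1 − D₀(k_a−k_d)/(k_d L₀) = 0.8648,
t_c = ln(7.000 × 0.8648) / (2.03 − 0.290) = ln(6.054) / 1.740 = 1.801/1.740 = 1.035 d.
D_c = (k_d/k_a) L₀ e^(−k_d t_c) = (0.290/2.03) × 36.7 × e^(−0.290×1.035) = 0.1429 × 36.7 × 0.7407 = 3.884 mg/L.
x_c = v t_c = 0.225 m/s × 1.035 d × 86400 s/d = 20120 m ≈ 20.1 km.

t_c ≈ 1.03 d; D_c ≈ 3.88 mg/L; x_c ≈ 20.1 km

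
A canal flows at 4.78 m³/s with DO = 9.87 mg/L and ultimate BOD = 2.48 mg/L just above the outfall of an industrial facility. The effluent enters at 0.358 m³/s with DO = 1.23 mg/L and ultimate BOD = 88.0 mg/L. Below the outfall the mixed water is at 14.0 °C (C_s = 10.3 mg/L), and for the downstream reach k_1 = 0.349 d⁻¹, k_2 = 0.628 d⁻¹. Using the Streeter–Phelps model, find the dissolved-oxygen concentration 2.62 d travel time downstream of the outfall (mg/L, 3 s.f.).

DO ≈ 7.91 mg/L

Mixed DO = (4.78×9.87 + 0.358×1.23)/(4.78+0.358) = 47.62/5.138 = 9.268 mg/L.
Mixed L₀ = (4.78×2.48 + 0.358×88.0)/(5.138) = 43.36/5.138 = 8.439 mg/L.
Initial deficit D₀ = C_s − DO₀ = 10.3 − 9.268 = 1.032 mg/L.
D(2.62) = [0.349×8.439/(0.628−0.349)](e^(−0.349×2.62) − e^(−0.628×2.62)) + 1.032 e^(−0.628×2.62)
= 10.56 × (0.4008 − 0.1929) + 1.032 × 0.1929 = 2.393 mg/L.
DO = 10.3 − 2.393 = 7.907 mg/L.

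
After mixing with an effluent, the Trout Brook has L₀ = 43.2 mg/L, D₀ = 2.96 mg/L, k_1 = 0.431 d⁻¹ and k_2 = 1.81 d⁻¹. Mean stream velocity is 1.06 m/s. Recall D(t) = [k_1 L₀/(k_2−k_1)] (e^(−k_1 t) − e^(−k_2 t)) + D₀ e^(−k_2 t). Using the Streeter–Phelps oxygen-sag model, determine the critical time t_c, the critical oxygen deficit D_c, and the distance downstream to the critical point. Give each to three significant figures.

With k_2/k_1 = 4.200 and 1 − D₀(k_2−k_1)/(k_1 L₀) = 0.7808,
t_c = ln(4.200 × 0.7808) / (1.81 − 0.431) = ln(3.279) / 1.379 = 1.188/1.379 = 0.8611 d.
D_c = (k_1/k_2) L₀ e^(−k_1 t_c) = (0.431/1.81) × 43.2 × e^(−0.431×0.8611) = 0.2381 × 43.2 × 0.6899 = 7.097 mg/L.
x_c = v t_c = 1.06 m/s × 0.8611 d × 86400 s/d = 78870 m ≈ 78.9 km.

t_c ≈ 0.861 d; D_c ≈ 7.10 mg/L; x_c ≈ 78.9 km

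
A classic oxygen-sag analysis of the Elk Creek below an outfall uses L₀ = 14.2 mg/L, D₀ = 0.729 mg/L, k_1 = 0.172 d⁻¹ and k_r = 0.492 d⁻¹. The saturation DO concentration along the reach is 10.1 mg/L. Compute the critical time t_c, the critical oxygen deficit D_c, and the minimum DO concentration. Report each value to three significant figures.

t_c ≈ 2.97 d; D_c ≈ 2.98 mg/L; min DO ≈ 7.12 mg/L

At the critical point dD/dt = 0, so k_1 L₀ e^(−k_1 t) = k_r D. Substituting D(t) from the Streeter–Phelps equation and solving for t gives
t_c = ln[(k_r/k_1)(1 − D₀(k_r−k_1)/(k_1 L₀))] / (k_r−k_1).
Here k_r−k_1 = 0.3200 d⁻¹ and 1 − D₀(k_r−k_1)/(k_1 L₀) = 1 − 0.729×0.3200/(0.172×14.2) = 0.9045, so
t_c = ln(2.860 × 0.9045) / 0.3200 = 0.9506 / 0.3200 = 2.971 d.
D_c = (k_1/k_r) L₀ e^(−k_1 t_c) = (0.172/0.492) × 14.2 × e^(−0.172×2.971) = 0.3496 × 14.2 × 0.5999 = 2.978 mg/L.
Minimum DO = C_s − D_c = 10.1 − 2.978 = 7.122 mg/L.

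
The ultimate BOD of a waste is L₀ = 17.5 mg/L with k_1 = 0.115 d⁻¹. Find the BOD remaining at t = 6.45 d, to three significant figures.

L ≈ 8.33 mg/L

L_t = L₀ e^(−k_1 t) = 17.5 × e^(−0.115×6.45) = 17.5 × 0.4763 = 8.335 mg/L.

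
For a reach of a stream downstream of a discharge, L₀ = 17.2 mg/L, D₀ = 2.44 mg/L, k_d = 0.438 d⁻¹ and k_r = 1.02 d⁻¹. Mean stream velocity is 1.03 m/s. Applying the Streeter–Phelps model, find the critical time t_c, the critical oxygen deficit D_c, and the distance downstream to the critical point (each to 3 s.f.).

t_c ≈ 1.09 d; D_c ≈ 4.57 mg/L; x_c ≈ 97.3 km

With k_r/k_d = 2.329 and 1 − D₀(k_r−k_d)/(k_d L₀) = 0.8115,
t_c = ln(2.329 × 0.8115) / (1.02 − 0.438) = ln(1.890) / 0.5820 = 0.6365/0.5820 = 1.094 d.
D_c = (k_d/k_r) L₀ e^(−k_d t_c) = (0.438/1.02) × 17.2 × e^(−0.438×1.094) = 0.4294 × 17.2 × 0.6194 = 4.575 mg/L.
x_c = v t_c = 1.03 m/s × 1.094 d × 86400 s/d = 97320 m ≈ 97.3 km.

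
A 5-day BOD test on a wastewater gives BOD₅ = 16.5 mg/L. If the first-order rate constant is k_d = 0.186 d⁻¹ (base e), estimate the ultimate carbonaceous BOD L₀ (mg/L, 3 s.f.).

L₀ ≈ 27.3 mg/L

BOD₅ = L₀(1 − e^(−5k_d)) ⇒ L₀ = BOD₅ / (1 − e^(−5×0.186))
= 16.5 / (1 − 0.3946) = 16.5 / 0.6054 = 27.25 mg/L.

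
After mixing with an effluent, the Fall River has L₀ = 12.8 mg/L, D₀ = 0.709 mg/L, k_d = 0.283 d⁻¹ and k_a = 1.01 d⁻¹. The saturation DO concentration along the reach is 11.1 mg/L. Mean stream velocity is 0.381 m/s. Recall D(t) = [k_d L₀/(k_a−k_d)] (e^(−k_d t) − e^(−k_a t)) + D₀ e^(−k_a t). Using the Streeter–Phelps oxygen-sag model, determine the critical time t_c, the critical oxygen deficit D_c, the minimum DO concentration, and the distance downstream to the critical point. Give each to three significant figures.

With k_a/k_d = 3.569 and 1 − D₀(k_a−k_d)/(k_d L₀) = 0.8577,
t_c = ln(3.569 × 0.8577) / (1.01 − 0.283) = ln(3.061) / 0.7270 = 1.119/0.7270 = 1.539 d.
D_c = (k_d/k_a) L₀ e^(−k_d t_c) = (0.283/1.01) × 12.8 × e^(−0.283×1.539) = 0.2802 × 12.8 × 0.6469 = 2.320 mg/L.
Minimum DO = C_s − D_c = 11.1 − 2.320 = 8.780 mg/L.
x_c = v t_c = 0.381 m/s × 1.539 d × 86400 s/d = 50660 m ≈ 50.7 km.

t_c ≈ 1.54 d; D_c ≈ 2.32 mg/L; min DO ≈ 8.78 mg/L; x_c ≈ 50.7 km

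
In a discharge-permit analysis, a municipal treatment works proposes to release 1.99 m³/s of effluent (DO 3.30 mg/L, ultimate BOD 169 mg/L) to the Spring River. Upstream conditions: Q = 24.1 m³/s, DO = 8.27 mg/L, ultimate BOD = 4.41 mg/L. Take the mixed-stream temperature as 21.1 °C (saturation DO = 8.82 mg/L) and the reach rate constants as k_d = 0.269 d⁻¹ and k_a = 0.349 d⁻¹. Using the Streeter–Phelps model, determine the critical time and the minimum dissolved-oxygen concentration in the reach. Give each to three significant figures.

t_c ≈ 3.05 d; minimum DO ≈ 3.06 mg/L

Mixed DO = (24.1×8.27 + 1.99×3.30)/(24.1+1.99) = 205.9/26.09 = 7.891 mg/L.
Mixed L₀ = (24.1×4.41 + 1.99×169)/(26.09) = 442.6/26.09 = 16.96 mg/L.
Initial deficit D₀ = C_s − DO₀ = 8.82 − 7.891 = 0.9291 mg/L.
t_c = (1/0.08000) ln[(0.349/0.269)(1 − 0.9291×0.08000/(0.269×16.96))] = 12.50 × ln(1.276) = 3.049 d.
D_c = (0.269/0.349) × 16.96 × e^(−0.269×3.049) = 0.7708 × 16.96 × 0.4403 = 5.757 mg/L.
Minimum DO = 8.82 − 5.757 = 3.063 mg/L.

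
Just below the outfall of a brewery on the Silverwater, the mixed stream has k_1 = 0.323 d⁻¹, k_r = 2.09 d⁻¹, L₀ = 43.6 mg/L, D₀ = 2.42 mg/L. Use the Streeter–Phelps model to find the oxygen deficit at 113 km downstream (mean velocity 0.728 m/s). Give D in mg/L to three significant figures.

Travel time t = x/v = 113 km / (0.728 m/s) = 113000 m / 0.728 m/s = 155200 s = 1.797 d.
k_1 L₀/(k_r−k_1) = 0.323×43.6/(2.09−0.323) = 14.08/1.767 = 7.970 mg/L.
e^(−k_1 t) = e^(−0.323×1.797) = 0.5597; e^(−k_r t) = e^(−2.09×1.797) = 0.02341.
D = 7.970 × (0.5597 − 0.02341) + 2.42 × 0.02341 = 4.275 + 0.05664 = 4.331 mg/L.

D ≈ 4.33 mg/L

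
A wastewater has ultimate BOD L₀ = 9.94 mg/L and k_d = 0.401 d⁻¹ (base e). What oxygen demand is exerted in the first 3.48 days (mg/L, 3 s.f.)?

y ≈ 7.48 mg/L

y_t = L₀(1 − e^(−k_d t)) = 9.94 × (1 − e^(−0.401×3.48))
= 9.94 × (1 − 0.2477) = 9.94 × 0.7523 = 7.478 mg/L.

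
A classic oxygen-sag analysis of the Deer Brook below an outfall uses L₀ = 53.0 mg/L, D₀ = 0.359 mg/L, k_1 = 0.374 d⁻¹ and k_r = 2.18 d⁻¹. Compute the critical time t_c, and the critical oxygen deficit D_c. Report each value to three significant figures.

With k_r/k_1 = 5.829 and 1 − D₀(k_r−k_1)/(k_1 L₀) = 0.9673,
t_c = ln(5.829 × 0.9673) / (2.18 − 0.374) = ln(5.638) / 1.806 = 1.730/1.806 = 0.9577 d.
L(t_c) = L₀ e^(−k_1 t_c) = 53.0 × 0.6990 = 37.04 mg/L, and at the critical point k_r D_c = k_1 L, so D_c = (0.374/2.18) × 37.04 = 6.355 mg/L.

t_c ≈ 0.958 d; D_c ≈ 6.36 mg/L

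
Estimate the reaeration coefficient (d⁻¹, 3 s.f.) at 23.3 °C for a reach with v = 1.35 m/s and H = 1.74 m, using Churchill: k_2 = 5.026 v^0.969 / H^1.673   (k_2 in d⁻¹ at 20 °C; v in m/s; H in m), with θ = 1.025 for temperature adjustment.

k_2 ≈ 2.89 d⁻¹

k_2(20) = 5.026 × 1.35^0.969 / 1.74^1.673 = 5.026 × 1.337 / 2.526 = 2.661 d⁻¹.
k_2(23.3) = 2.661 × 1.025^(23.3−20) = 2.661 × 1.085 = 2.887 d⁻¹.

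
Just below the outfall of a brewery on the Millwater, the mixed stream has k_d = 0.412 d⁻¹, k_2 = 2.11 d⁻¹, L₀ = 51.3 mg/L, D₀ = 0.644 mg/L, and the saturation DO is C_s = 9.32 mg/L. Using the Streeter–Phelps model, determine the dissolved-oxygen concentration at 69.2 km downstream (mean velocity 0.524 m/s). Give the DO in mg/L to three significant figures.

Travel time t = x/v = 69.2 km / (0.524 m/s) = 69200 m / 0.524 m/s = 132100 s = 1.528 d.
k_d L₀/(k_2−k_d) = 0.412×51.3/(2.11−0.412) = 21.14/1.698 = 12.45 mg/L.
e^(−k_d t) = e^(−0.412×1.528) = 0.5327; e^(−k_2 t) = e^(−2.11×1.528) = 0.03975.
D = 12.45 × (0.5327 − 0.03975) + 0.644 × 0.03975 = 6.136 + 0.02560 = 6.162 mg/L.
DO = C_s − D = 9.32 − 6.162 = 3.158 mg/L.

DO ≈ 3.16 mg/L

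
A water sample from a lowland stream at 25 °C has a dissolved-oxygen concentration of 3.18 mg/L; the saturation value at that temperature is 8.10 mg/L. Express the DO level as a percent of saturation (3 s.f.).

% saturation = C/C_s × 100 = 3.18/8.10 × 100 = 39.3 %.

39.3 % saturation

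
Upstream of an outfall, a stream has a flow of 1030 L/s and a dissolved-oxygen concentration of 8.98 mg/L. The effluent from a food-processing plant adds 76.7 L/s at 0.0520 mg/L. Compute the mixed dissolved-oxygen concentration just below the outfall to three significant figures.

Flow-weighted mixing: C = (Q_r C_r + Q_w C_w)/(Q_r + Q_w)
= (1030×8.98 + 76.7×0.0520)/(1030 + 76.7) = 9253/1107 = 8.361 mg/L.

8.36 mg/L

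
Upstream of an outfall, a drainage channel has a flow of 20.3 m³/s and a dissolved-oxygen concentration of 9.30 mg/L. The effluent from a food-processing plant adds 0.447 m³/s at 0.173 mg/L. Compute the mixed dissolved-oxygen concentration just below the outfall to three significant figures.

9.10 mg/L

Flow-weighted mixing: C = (Q_r C_r + Q_w C_w)/(Q_r + Q_w)
= (20.3×9.30 + 0.447×0.173)/(20.3 + 0.447) = 188.9/20.75 = 9.103 mg/L.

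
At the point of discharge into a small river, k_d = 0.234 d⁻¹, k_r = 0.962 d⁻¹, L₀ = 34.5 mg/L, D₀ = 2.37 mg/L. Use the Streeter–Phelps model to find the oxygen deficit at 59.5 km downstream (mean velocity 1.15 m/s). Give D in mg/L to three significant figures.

Travel time t = x/v = 59.5 km / (1.15 m/s) = 59500 m / 1.15 m/s = 51740 s = 0.5988 d.
k_d L₀/(k_r−k_d) = 0.234×34.5/(0.962−0.234) = 8.073/0.7280 = 11.09 mg/L.
e^(−k_d t) = e^(−0.234×0.5988) = 0.8692; e^(−k_r t) = e^(−0.962×0.5988) = 0.5621.
D = 11.09 × (0.8692 − 0.5621) + 2.37 × 0.5621 = 3.406 + 1.332 = 4.738 mg/L.

D ≈ 4.74 mg/L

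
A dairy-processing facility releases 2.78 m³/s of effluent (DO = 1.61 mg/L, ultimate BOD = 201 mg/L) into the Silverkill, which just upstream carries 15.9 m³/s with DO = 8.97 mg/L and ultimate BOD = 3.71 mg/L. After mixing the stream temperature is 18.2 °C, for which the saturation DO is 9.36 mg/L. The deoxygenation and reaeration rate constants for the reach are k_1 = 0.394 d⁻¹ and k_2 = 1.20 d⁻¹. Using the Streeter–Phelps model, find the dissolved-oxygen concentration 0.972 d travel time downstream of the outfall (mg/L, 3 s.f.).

Mixed DO = (15.9×8.97 + 2.78×1.61)/(15.9+2.78) = 147.1/18.68 = 7.875 mg/L.
Mixed L₀ = (15.9×3.71 + 2.78×201)/(18.68) = 617.8/18.68 = 33.07 mg/L.
Initial deficit D₀ = C_s − DO₀ = 9.36 − 7.875 = 1.485 mg/L.
D(0.972) = [0.394×33.07/(1.20−0.394)](e^(−0.394×0.972) − e^(−1.20×0.972)) + 1.485 e^(−1.20×0.972)
= 16.17 × (0.6818 − 0.3115) + 1.485 × 0.3115 = 6.450 mg/L.
DO = 9.36 − 6.450 = 2.910 mg/L.

DO ≈ 2.91 mg/L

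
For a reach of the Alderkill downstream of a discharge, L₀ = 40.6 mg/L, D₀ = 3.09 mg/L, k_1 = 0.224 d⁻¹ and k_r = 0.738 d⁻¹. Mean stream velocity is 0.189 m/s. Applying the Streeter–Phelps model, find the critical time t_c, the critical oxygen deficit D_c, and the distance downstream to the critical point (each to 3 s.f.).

With k_r/k_1 = 3.295 and 1 − D₀(k_r−k_1)/(k_1 L₀) = 0.8254,
t_c = ln(3.295 × 0.8254) / (0.738 − 0.224) = ln(2.719) / 0.5140 = 1.000/0.5140 = 1.946 d.
D_c = (k_1/k_r) L₀ e^(−k_1 t_c) = (0.224/0.738) × 40.6 × e^(−0.224×1.946) = 0.3035 × 40.6 × 0.6466 = 7.969 mg/L.
x_c = v t_c = 0.189 m/s × 1.946 d × 86400 s/d = 31780 m ≈ 31.8 km.

t_c ≈ 1.95 d; D_c ≈ 7.97 mg/L; x_c ≈ 31.8 km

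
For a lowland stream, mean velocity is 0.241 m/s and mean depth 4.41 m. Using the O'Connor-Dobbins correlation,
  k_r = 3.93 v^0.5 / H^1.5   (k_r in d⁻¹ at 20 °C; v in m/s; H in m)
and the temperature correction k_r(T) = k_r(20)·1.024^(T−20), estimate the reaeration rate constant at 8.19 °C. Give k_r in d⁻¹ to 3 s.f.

k_r(20) = 3.93 × 0.241^0.5 / 4.41^1.5 = 3.93 × 0.4909 / 9.261 = 0.2083 d⁻¹.
k_r(8.19) = 0.2083 × 1.024^(8.19−20) = 0.2083 × 0.7557 = 0.1574 d⁻¹.

k_r ≈ 0.157 d⁻¹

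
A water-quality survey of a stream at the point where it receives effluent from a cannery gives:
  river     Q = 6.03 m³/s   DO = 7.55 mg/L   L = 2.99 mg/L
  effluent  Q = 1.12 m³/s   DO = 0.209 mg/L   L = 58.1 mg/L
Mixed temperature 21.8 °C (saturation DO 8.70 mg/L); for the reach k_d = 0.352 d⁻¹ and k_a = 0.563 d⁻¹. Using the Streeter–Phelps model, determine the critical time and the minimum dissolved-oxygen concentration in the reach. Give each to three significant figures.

t_c ≈ 1.63 d; minimum DO ≈ 4.60 mg/L

Mixed DO = (6.03×7.55 + 1.12×0.209)/(6.03+1.12) = 45.76/7.150 = 6.400 mg/L.
Mixed L₀ = (6.03×2.99 + 1.12×58.1)/(7.150) = 83.10/7.150 = 11.62 mg/L.
Initial deficit D₀ = C_s − DO₀ = 8.70 − 6.400 = 2.300 mg/L.
t_c = (1/0.2110) ln[(0.563/0.352)(1 − 2.300×0.2110/(0.352×11.62))] = 4.739 × ln(1.410) = 1.627 d.
D_c = (0.352/0.563) × 11.62 × e^(−0.352×1.627) = 0.6252 × 11.62 × 0.5639 = 4.098 mg/L.
Minimum DO = 8.70 − 4.098 = 4.602 mg/L.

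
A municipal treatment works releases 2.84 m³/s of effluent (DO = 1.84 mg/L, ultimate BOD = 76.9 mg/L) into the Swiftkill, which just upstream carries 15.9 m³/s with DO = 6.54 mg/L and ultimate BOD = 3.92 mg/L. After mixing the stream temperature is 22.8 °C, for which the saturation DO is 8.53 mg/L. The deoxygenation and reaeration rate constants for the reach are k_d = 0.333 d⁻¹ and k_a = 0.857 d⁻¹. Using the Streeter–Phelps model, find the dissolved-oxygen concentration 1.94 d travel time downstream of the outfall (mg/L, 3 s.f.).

Mixed DO = (15.9×6.54 + 2.84×1.84)/(15.9+2.84) = 109.2/18.74 = 5.828 mg/L.
Mixed L₀ = (15.9×3.92 + 2.84×76.9)/(18.74) = 280.7/18.74 = 14.98 mg/L.
Initial deficit D₀ = C_s − DO₀ = 8.53 − 5.828 = 2.702 mg/L.
D(1.94) = [0.333×14.98/(0.857−0.333)](e^(−0.333×1.94) − e^(−0.857×1.94)) + 2.702 e^(−0.857×1.94)
= 9.520 × (0.5241 − 0.1896) + 2.702 × 0.1896 = 3.697 mg/L.
DO = 8.53 − 3.697 = 4.833 mg/L.

DO ≈ 4.83 mg/L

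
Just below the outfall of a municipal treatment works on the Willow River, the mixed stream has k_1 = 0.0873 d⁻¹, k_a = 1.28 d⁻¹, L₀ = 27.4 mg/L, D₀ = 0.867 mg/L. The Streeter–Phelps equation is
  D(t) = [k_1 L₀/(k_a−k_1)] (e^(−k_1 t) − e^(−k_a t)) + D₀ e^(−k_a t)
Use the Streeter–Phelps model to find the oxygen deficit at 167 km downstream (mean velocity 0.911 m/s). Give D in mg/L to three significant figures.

D ≈ 1.59 mg/L

Travel time t = x/v = 167 km / (0.911 m/s) = 167000 m / 0.911 m/s = 183300 s = 2.122 d.
k_1 L₀/(k_a−k_1) = 0.0873×27.4/(1.28−0.0873) = 2.392/1.193 = 2.006 mg/L.
e^(−k_1 t) = e^(−0.0873×2.122) = 0.8309; e^(−k_a t) = e^(−1.28×2.122) = 0.06615.
D = 2.006 × (0.8309 − 0.06615) + 0.867 × 0.06615 = 1.534 + 0.05736 = 1.591 mg/L.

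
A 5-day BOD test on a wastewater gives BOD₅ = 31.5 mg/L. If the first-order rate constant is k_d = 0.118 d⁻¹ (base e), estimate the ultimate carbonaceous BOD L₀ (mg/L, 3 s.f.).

BOD₅ = L₀(1 − e^(−5k_d)) ⇒ L₀ = BOD₅ / (1 − e^(−5×0.118))
= 31.5 / (1 − 0.5543) = 31.5 / 0.4457 = 70.68 mg/L.

L₀ ≈ 70.7 mg/L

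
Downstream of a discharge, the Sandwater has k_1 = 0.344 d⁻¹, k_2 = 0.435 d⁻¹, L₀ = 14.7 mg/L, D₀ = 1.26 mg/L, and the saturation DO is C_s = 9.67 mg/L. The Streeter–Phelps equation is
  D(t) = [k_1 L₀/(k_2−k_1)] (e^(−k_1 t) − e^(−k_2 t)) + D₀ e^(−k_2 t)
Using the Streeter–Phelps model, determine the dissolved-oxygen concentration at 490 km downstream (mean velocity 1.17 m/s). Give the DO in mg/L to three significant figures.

Travel time t = x/v = 490 km / (1.17 m/s) = 490000 m / 1.17 m/s = 418800 s = 4.847 d.
k_1 L₀/(k_2−k_1) = 0.344×14.7/(0.435−0.344) = 5.057/0.09100 = 55.57 mg/L.
e^(−k_1 t) = e^(−0.344×4.847) = 0.1887; e^(−k_2 t) = e^(−0.435×4.847) = 0.1214.
D = 55.57 × (0.1887 − 0.1214) + 1.26 × 0.1214 = 3.741 + 0.1530 = 3.894 mg/L.
DO = C_s − D = 9.67 − 3.894 = 5.776 mg/L.

DO ≈ 5.78 mg/L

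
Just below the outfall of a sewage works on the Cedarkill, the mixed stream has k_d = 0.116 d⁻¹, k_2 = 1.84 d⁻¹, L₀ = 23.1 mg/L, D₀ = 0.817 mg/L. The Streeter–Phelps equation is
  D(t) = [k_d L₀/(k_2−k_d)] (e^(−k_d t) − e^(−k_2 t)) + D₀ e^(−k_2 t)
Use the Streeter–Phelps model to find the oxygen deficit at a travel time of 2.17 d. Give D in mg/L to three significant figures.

D ≈ 1.19 mg/L

k_d L₀/(k_2−k_d) = 0.116×23.1/(1.84−0.116) = 2.680/1.724 = 1.554 mg/L.
e^(−k_d t) = e^(−0.116×2.170) = 0.7775; e^(−k_2 t) = e^(−1.84×2.170) = 0.01845.
D = 1.554 × (0.7775 − 0.01845) + 0.817 × 0.01845 = 1.180 + 0.01507 = 1.195 mg/L.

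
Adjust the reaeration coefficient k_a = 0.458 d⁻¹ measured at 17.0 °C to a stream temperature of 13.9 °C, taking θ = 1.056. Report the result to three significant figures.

k_a(T₂) = k_a(T₁) · θ^(T₂−T₁) = 0.458 × 1.056^(13.9−17.0)
= 0.458 × 1.056^-3.10 = 0.458 × 0.8446 = 0.3868 d⁻¹.

k_a ≈ 0.387 d⁻¹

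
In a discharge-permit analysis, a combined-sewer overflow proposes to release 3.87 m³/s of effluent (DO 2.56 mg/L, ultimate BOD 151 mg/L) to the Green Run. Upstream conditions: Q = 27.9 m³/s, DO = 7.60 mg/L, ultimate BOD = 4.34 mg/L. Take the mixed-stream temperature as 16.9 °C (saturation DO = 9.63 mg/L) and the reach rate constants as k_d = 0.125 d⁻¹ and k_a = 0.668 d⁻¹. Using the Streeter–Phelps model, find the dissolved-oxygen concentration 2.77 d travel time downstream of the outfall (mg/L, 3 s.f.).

Mixed DO = (27.9×7.60 + 3.87×2.56)/(27.9+3.87) = 221.9/31.77 = 6.986 mg/L.
Mixed L₀ = (27.9×4.34 + 3.87×151)/(31.77) = 705.5/31.77 = 22.21 mg/L.
Initial deficit D₀ = C_s − DO₀ = 9.63 − 6.986 = 2.644 mg/L.
D(2.77) = [0.125×22.21/(0.668−0.125)](e^(−0.125×2.77) − e^(−0.668×2.77)) + 2.644 e^(−0.668×2.77)
= 5.112 × (0.7073 − 0.1572) + 2.644 × 0.1572 = 3.228 mg/L.
DO = 9.63 − 3.228 = 6.402 mg/L.

DO ≈ 6.40 mg/L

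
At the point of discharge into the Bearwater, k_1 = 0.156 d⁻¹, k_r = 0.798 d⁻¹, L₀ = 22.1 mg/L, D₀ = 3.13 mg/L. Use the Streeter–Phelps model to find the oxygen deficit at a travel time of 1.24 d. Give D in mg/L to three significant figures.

k_1 L₀/(k_r−k_1) = 0.156×22.1/(0.798−0.156) = 3.448/0.6420 = 5.370 mg/L.
e^(−k_1 t) = e^(−0.156×1.240) = 0.8241; e^(−k_r t) = e^(−0.798×1.240) = 0.3718.
D = 5.370 × (0.8241 − 0.3718) + 3.13 × 0.3718 = 2.429 + 1.164 = 3.593 mg/L.

D ≈ 3.59 mg/L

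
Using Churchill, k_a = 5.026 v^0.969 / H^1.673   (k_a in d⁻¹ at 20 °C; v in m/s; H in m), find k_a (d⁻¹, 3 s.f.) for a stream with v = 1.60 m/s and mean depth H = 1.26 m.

k_a ≈ 5.38 d⁻¹

k_a = 5.026 × 1.60^0.969 / 1.26^1.673 = 5.026 × 1.577 / 1.472 = 5.384 d⁻¹.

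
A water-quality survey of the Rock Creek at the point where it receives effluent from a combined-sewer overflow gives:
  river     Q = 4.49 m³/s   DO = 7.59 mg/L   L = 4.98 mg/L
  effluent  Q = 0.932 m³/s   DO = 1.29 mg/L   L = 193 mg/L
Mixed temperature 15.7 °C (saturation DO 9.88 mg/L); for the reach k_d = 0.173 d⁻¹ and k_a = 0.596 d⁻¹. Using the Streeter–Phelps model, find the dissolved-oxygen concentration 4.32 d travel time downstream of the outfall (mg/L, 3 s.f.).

Mixed DO = (4.49×7.59 + 0.932×1.29)/(4.49+0.932) = 35.28/5.422 = 6.507 mg/L.
Mixed L₀ = (4.49×4.98 + 0.932×193)/(5.422) = 202.2/5.422 = 37.30 mg/L.
Initial deficit D₀ = C_s − DO₀ = 9.88 − 6.507 = 3.373 mg/L.
D(4.32) = [0.173×37.30/(0.596−0.173)](e^(−0.173×4.32) − e^(−0.596×4.32)) + 3.373 e^(−0.596×4.32)
= 15.25 × (0.4736 − 0.07618) + 3.373 × 0.07618 = 6.320 mg/L.
DO = 9.88 − 6.320 = 3.560 mg/L.

DO ≈ 3.56 mg/L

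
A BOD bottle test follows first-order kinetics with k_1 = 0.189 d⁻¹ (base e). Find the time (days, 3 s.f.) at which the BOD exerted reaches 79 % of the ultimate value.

y/L₀ = 1 − e^(−k_1 t) = 0.79 ⇒ e^(−k_1 t) = 0.210
t = −ln(0.210) / 0.189 = 1.561 / 0.189 = 8.257 d.

t ≈ 8.26 d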